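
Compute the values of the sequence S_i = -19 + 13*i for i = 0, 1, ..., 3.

This is an arithmetic sequence.
i=0: S_0 = -19 + 13*0 = -19
i=1: S_1 = -19 + 13*1 = -6
i=2: S_2 = -19 + 13*2 = 7
i=3: S_3 = -19 + 13*3 = 20
The first 4 terms are: [-19, -6, 7, 20]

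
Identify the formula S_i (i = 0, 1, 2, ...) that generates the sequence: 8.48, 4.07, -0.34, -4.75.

Check differences: 4.07 - 8.48 = -4.41
-0.34 - 4.07 = -4.41
Common difference d = -4.41.
First term a = 8.48.
Formula: S_i = 8.48 - 4.41*i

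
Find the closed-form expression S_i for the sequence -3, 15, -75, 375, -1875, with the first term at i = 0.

Check ratios: 15 / -3 = -5.0
Common ratio r = -5.
First term a = -3.
Formula: S_i = -3 * (-5)^i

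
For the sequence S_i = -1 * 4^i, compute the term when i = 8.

S_8 = -1 * 4^8 = -1 * 65536 = -65536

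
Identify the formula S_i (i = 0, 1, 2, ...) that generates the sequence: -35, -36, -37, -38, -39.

Check differences: -36 - -35 = -1
-37 - -36 = -1
Common difference d = -1.
First term a = -35.
Formula: S_i = -35 - 1*i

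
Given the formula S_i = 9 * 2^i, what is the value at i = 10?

S_10 = 9 * 2^10 = 9 * 1024 = 9216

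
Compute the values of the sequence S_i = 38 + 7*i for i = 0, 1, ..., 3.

This is an arithmetic sequence.
i=0: S_0 = 38 + 7*0 = 38
i=1: S_1 = 38 + 7*1 = 45
i=2: S_2 = 38 + 7*2 = 52
i=3: S_3 = 38 + 7*3 = 59
The first 4 terms are: [38, 45, 52, 59]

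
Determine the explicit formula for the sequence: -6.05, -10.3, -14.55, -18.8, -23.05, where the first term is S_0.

Check differences: -10.3 - -6.05 = -4.25
-14.55 - -10.3 = -4.25
Common difference d = -4.25.
First term a = -6.05.
Formula: S_i = -6.05 - 4.25*i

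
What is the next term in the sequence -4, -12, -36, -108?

Ratios: -12 / -4 = 3.0
This is a geometric sequence with common ratio r = 3.
Next term = -108 * 3 = -324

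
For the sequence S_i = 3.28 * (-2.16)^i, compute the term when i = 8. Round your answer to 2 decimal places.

S_8 = 3.28 * (-2.16)^8 ≈ 3.28 * 473.8381 ≈ 1554.19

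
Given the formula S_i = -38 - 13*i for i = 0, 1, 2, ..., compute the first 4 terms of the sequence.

This is an arithmetic sequence.
i=0: S_0 = -38 + -13*0 = -38
i=1: S_1 = -38 + -13*1 = -51
i=2: S_2 = -38 + -13*2 = -64
i=3: S_3 = -38 + -13*3 = -77
The first 4 terms are: [-38, -51, -64, -77]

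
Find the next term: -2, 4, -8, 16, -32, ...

Ratios: 4 / -2 = -2.0
This is a geometric sequence with common ratio r = -2.
Next term = -32 * -2 = 64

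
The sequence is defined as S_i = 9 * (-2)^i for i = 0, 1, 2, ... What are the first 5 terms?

This is a geometric sequence.
i=0: S_0 = 9 * (-2)^0 = 9
i=1: S_1 = 9 * (-2)^1 = -18
i=2: S_2 = 9 * (-2)^2 = 36
i=3: S_3 = 9 * (-2)^3 = -72
i=4: S_4 = 9 * (-2)^4 = 144
The first 5 terms are: [9, -18, 36, -72, 144]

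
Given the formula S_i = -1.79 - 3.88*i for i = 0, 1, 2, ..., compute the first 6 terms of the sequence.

This is an arithmetic sequence.
i=0: S_0 = -1.79 + -3.88*0 = -1.79
i=1: S_1 = -1.79 + -3.88*1 = -5.67
i=2: S_2 = -1.79 + -3.88*2 = -9.55
i=3: S_3 = -1.79 + -3.88*3 = -13.43
i=4: S_4 = -1.79 + -3.88*4 = -17.31
i=5: S_5 = -1.79 + -3.88*5 = -21.19
The first 6 terms are: [-1.79, -5.67, -9.55, -13.43, -17.31, -21.19]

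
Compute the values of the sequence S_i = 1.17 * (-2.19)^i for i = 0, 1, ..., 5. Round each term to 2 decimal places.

This is a geometric sequence.
i=0: S_0 = 1.17 * (-2.19)^0 = 1.17
i=1: S_1 = 1.17 * (-2.19)^1 ≈ -2.56
i=2: S_2 = 1.17 * (-2.19)^2 ≈ 5.61
i=3: S_3 = 1.17 * (-2.19)^3 ≈ -12.29
i=4: S_4 = 1.17 * (-2.19)^4 ≈ 26.91
i=5: S_5 = 1.17 * (-2.19)^5 ≈ -58.94
The first 6 terms are: [1.17, -2.56, 5.61, -12.29, 26.91, -58.94]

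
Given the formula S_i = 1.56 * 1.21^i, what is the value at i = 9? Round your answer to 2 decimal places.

S_9 = 1.56 * 1.21^9 ≈ 1.56 * 5.5599 ≈ 8.67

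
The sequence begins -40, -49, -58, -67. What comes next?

Differences: -49 - -40 = -9
This is an arithmetic sequence with common difference d = -9.
Next term = -67 + -9 = -76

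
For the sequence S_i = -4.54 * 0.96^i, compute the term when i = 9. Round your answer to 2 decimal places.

S_9 = -4.54 * 0.96^9 ≈ -4.54 * 0.6925 ≈ -3.14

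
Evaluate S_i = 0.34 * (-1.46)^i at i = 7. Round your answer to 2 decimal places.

S_7 = 0.34 * (-1.46)^7 ≈ 0.34 * -14.1407 ≈ -4.81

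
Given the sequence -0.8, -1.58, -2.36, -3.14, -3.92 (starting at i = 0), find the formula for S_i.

Check differences: -1.58 - -0.8 = -0.78
-2.36 - -1.58 = -0.78
Common difference d = -0.78.
First term a = -0.8.
Formula: S_i = -0.80 - 0.78*i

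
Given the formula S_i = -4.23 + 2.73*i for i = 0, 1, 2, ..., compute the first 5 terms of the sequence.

This is an arithmetic sequence.
i=0: S_0 = -4.23 + 2.73*0 = -4.23
i=1: S_1 = -4.23 + 2.73*1 = -1.5
i=2: S_2 = -4.23 + 2.73*2 = 1.23
i=3: S_3 = -4.23 + 2.73*3 = 3.96
i=4: S_4 = -4.23 + 2.73*4 = 6.69
The first 5 terms are: [-4.23, -1.5, 1.23, 3.96, 6.69]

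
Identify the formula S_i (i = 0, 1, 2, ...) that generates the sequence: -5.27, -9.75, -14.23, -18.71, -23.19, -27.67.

Check differences: -9.75 - -5.27 = -4.48
-14.23 - -9.75 = -4.48
Common difference d = -4.48.
First term a = -5.27.
Formula: S_i = -5.27 - 4.48*i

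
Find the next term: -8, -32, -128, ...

Ratios: -32 / -8 = 4.0
This is a geometric sequence with common ratio r = 4.
Next term = -128 * 4 = -512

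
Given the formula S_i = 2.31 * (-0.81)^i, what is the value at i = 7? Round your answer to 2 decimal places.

S_7 = 2.31 * (-0.81)^7 ≈ 2.31 * -0.2288 ≈ -0.53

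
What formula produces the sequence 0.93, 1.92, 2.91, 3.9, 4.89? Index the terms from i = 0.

Check differences: 1.92 - 0.93 = 0.99
2.91 - 1.92 = 0.99
Common difference d = 0.99.
First term a = 0.93.
Formula: S_i = 0.93 + 0.99*i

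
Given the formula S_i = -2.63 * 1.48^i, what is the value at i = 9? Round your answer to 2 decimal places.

S_9 = -2.63 * 1.48^9 ≈ -2.63 * 34.0687 ≈ -89.6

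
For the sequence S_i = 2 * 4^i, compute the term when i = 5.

S_5 = 2 * 4^5 = 2 * 1024 = 2048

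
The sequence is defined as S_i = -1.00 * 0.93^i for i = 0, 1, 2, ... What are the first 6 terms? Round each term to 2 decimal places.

This is a geometric sequence.
i=0: S_0 = -1.0 * 0.93^0 = -1.0
i=1: S_1 = -1.0 * 0.93^1 = -0.93
i=2: S_2 = -1.0 * 0.93^2 ≈ -0.86
i=3: S_3 = -1.0 * 0.93^3 ≈ -0.8
i=4: S_4 = -1.0 * 0.93^4 ≈ -0.75
i=5: S_5 = -1.0 * 0.93^5 ≈ -0.7
The first 6 terms are: [-1.0, -0.93, -0.86, -0.8, -0.75, -0.7]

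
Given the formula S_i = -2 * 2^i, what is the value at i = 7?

S_7 = -2 * 2^7 = -2 * 128 = -256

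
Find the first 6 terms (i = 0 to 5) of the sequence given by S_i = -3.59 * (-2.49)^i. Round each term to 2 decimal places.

This is a geometric sequence.
i=0: S_0 = -3.59 * (-2.49)^0 = -3.59
i=1: S_1 = -3.59 * (-2.49)^1 ≈ 8.94
i=2: S_2 = -3.59 * (-2.49)^2 ≈ -22.26
i=3: S_3 = -3.59 * (-2.49)^3 ≈ 55.42
i=4: S_4 = -3.59 * (-2.49)^4 ≈ -138.0
i=5: S_5 = -3.59 * (-2.49)^5 ≈ 343.63
The first 6 terms are: [-3.59, 8.94, -22.26, 55.42, -138.0, 343.63]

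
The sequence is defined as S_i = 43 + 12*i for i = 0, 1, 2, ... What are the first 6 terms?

This is an arithmetic sequence.
i=0: S_0 = 43 + 12*0 = 43
i=1: S_1 = 43 + 12*1 = 55
i=2: S_2 = 43 + 12*2 = 67
i=3: S_3 = 43 + 12*3 = 79
i=4: S_4 = 43 + 12*4 = 91
i=5: S_5 = 43 + 12*5 = 103
The first 6 terms are: [43, 55, 67, 79, 91, 103]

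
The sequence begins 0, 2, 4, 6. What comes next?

Differences: 2 - 0 = 2
This is an arithmetic sequence with common difference d = 2.
Next term = 6 + 2 = 8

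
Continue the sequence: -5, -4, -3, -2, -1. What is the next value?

Differences: -4 - -5 = 1
This is an arithmetic sequence with common difference d = 1.
Next term = -1 + 1 = 0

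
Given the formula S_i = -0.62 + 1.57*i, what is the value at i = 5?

S_5 = -0.62 + 1.57*5 = -0.62 + 7.85 = 7.23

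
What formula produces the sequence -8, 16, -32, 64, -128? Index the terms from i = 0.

Check ratios: 16 / -8 = -2.0
Common ratio r = -2.
First term a = -8.
Formula: S_i = -8 * (-2)^i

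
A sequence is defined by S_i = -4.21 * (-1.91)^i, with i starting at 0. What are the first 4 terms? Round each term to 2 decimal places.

This is a geometric sequence.
i=0: S_0 = -4.21 * (-1.91)^0 = -4.21
i=1: S_1 = -4.21 * (-1.91)^1 ≈ 8.04
i=2: S_2 = -4.21 * (-1.91)^2 ≈ -15.36
i=3: S_3 = -4.21 * (-1.91)^3 ≈ 29.33
The first 4 terms are: [-4.21, 8.04, -15.36, 29.33]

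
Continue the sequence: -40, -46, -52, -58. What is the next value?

Differences: -46 - -40 = -6
This is an arithmetic sequence with common difference d = -6.
Next term = -58 + -6 = -64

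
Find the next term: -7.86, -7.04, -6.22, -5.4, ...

Differences: -7.04 - -7.86 = 0.82
This is an arithmetic sequence with common difference d = 0.82.
Next term = -5.4 + 0.82 = -4.58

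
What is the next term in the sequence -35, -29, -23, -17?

Differences: -29 - -35 = 6
This is an arithmetic sequence with common difference d = 6.
Next term = -17 + 6 = -11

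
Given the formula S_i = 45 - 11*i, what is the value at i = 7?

S_7 = 45 + -11*7 = 45 + -77 = -32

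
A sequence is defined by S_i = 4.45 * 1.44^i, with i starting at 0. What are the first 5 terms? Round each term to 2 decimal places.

This is a geometric sequence.
i=0: S_0 = 4.45 * 1.44^0 = 4.45
i=1: S_1 = 4.45 * 1.44^1 ≈ 6.41
i=2: S_2 = 4.45 * 1.44^2 ≈ 9.23
i=3: S_3 = 4.45 * 1.44^3 ≈ 13.29
i=4: S_4 = 4.45 * 1.44^4 ≈ 19.13
The first 5 terms are: [4.45, 6.41, 9.23, 13.29, 19.13]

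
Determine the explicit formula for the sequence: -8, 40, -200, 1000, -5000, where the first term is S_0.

Check ratios: 40 / -8 = -5.0
Common ratio r = -5.
First term a = -8.
Formula: S_i = -8 * (-5)^i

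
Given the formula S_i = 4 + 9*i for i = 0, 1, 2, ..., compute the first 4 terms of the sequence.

This is an arithmetic sequence.
i=0: S_0 = 4 + 9*0 = 4
i=1: S_1 = 4 + 9*1 = 13
i=2: S_2 = 4 + 9*2 = 22
i=3: S_3 = 4 + 9*3 = 31
The first 4 terms are: [4, 13, 22, 31]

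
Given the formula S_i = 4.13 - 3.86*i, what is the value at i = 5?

S_5 = 4.13 + -3.86*5 = 4.13 + -19.3 = -15.17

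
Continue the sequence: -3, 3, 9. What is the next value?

Differences: 3 - -3 = 6
This is an arithmetic sequence with common difference d = 6.
Next term = 9 + 6 = 15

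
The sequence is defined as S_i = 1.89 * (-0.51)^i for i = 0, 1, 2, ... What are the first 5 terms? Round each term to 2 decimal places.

This is a geometric sequence.
i=0: S_0 = 1.89 * (-0.51)^0 = 1.89
i=1: S_1 = 1.89 * (-0.51)^1 ≈ -0.96
i=2: S_2 = 1.89 * (-0.51)^2 ≈ 0.49
i=3: S_3 = 1.89 * (-0.51)^3 ≈ -0.25
i=4: S_4 = 1.89 * (-0.51)^4 ≈ 0.13
The first 5 terms are: [1.89, -0.96, 0.49, -0.25, 0.13]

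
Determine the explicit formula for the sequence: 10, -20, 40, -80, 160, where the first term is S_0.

Check ratios: -20 / 10 = -2.0
Common ratio r = -2.
First term a = 10.
Formula: S_i = 10 * (-2)^i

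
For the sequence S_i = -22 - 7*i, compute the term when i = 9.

S_9 = -22 + -7*9 = -22 + -63 = -85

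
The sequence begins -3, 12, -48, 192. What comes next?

Ratios: 12 / -3 = -4.0
This is a geometric sequence with common ratio r = -4.
Next term = 192 * -4 = -768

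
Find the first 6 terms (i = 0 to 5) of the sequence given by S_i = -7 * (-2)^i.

This is a geometric sequence.
i=0: S_0 = -7 * (-2)^0 = -7
i=1: S_1 = -7 * (-2)^1 = 14
i=2: S_2 = -7 * (-2)^2 = -28
i=3: S_3 = -7 * (-2)^3 = 56
i=4: S_4 = -7 * (-2)^4 = -112
i=5: S_5 = -7 * (-2)^5 = 224
The first 6 terms are: [-7, 14, -28, 56, -112, 224]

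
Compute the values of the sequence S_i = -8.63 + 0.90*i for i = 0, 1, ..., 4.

This is an arithmetic sequence.
i=0: S_0 = -8.63 + 0.9*0 = -8.63
i=1: S_1 = -8.63 + 0.9*1 = -7.73
i=2: S_2 = -8.63 + 0.9*2 = -6.83
i=3: S_3 = -8.63 + 0.9*3 = -5.93
i=4: S_4 = -8.63 + 0.9*4 = -5.03
The first 5 terms are: [-8.63, -7.73, -6.83, -5.93, -5.03]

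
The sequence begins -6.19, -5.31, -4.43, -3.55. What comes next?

Differences: -5.31 - -6.19 = 0.88
This is an arithmetic sequence with common difference d = 0.88.
Next term = -3.55 + 0.88 = -2.67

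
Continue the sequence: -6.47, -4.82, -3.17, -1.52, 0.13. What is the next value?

Differences: -4.82 - -6.47 = 1.65
This is an arithmetic sequence with common difference d = 1.65.
Next term = 0.13 + 1.65 = 1.78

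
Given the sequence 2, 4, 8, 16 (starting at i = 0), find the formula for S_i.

Check ratios: 4 / 2 = 2.0
Common ratio r = 2.
First term a = 2.
Formula: S_i = 2 * 2^i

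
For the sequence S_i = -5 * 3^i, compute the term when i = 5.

S_5 = -5 * 3^5 = -5 * 243 = -1215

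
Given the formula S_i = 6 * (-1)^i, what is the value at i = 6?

S_6 = 6 * (-1)^6 = 6 * 1 = 6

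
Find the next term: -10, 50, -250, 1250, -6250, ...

Ratios: 50 / -10 = -5.0
This is a geometric sequence with common ratio r = -5.
Next term = -6250 * -5 = 31250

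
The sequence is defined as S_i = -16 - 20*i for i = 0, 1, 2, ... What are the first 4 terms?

This is an arithmetic sequence.
i=0: S_0 = -16 + -20*0 = -16
i=1: S_1 = -16 + -20*1 = -36
i=2: S_2 = -16 + -20*2 = -56
i=3: S_3 = -16 + -20*3 = -76
The first 4 terms are: [-16, -36, -56, -76]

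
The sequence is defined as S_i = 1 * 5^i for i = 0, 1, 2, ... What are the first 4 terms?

This is a geometric sequence.
i=0: S_0 = 1 * 5^0 = 1
i=1: S_1 = 1 * 5^1 = 5
i=2: S_2 = 1 * 5^2 = 25
i=3: S_3 = 1 * 5^3 = 125
The first 4 terms are: [1, 5, 25, 125]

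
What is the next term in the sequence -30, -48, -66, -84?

Differences: -48 - -30 = -18
This is an arithmetic sequence with common difference d = -18.
Next term = -84 + -18 = -102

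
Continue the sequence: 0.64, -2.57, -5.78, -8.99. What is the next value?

Differences: -2.57 - 0.64 = -3.21
This is an arithmetic sequence with common difference d = -3.21.
Next term = -8.99 + -3.21 = -12.2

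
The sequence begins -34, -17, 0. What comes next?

Differences: -17 - -34 = 17
This is an arithmetic sequence with common difference d = 17.
Next term = 0 + 17 = 17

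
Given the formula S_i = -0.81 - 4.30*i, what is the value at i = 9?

S_9 = -0.81 + -4.3*9 = -0.81 + -38.7 = -39.51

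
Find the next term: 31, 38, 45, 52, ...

Differences: 38 - 31 = 7
This is an arithmetic sequence with common difference d = 7.
Next term = 52 + 7 = 59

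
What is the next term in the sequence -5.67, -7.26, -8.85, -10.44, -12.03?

Differences: -7.26 - -5.67 = -1.59
This is an arithmetic sequence with common difference d = -1.59.
Next term = -12.03 + -1.59 = -13.62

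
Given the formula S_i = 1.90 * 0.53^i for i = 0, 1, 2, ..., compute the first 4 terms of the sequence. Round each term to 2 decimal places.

This is a geometric sequence.
i=0: S_0 = 1.9 * 0.53^0 = 1.9
i=1: S_1 = 1.9 * 0.53^1 ≈ 1.01
i=2: S_2 = 1.9 * 0.53^2 ≈ 0.53
i=3: S_3 = 1.9 * 0.53^3 ≈ 0.28
The first 4 terms are: [1.9, 1.01, 0.53, 0.28]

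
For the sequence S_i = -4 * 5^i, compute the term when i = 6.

S_6 = -4 * 5^6 = -4 * 15625 = -62500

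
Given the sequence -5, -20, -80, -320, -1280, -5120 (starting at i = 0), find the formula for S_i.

Check ratios: -20 / -5 = 4.0
Common ratio r = 4.
First term a = -5.
Formula: S_i = -5 * 4^i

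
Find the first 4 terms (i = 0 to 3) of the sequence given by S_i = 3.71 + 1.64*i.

This is an arithmetic sequence.
i=0: S_0 = 3.71 + 1.64*0 = 3.71
i=1: S_1 = 3.71 + 1.64*1 = 5.35
i=2: S_2 = 3.71 + 1.64*2 = 6.99
i=3: S_3 = 3.71 + 1.64*3 = 8.63
The first 4 terms are: [3.71, 5.35, 6.99, 8.63]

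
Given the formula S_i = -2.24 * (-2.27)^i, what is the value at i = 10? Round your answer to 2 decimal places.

S_10 = -2.24 * (-2.27)^10 ≈ -2.24 * 3632.9429 ≈ -8137.79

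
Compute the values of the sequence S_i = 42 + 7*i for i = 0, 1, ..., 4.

This is an arithmetic sequence.
i=0: S_0 = 42 + 7*0 = 42
i=1: S_1 = 42 + 7*1 = 49
i=2: S_2 = 42 + 7*2 = 56
i=3: S_3 = 42 + 7*3 = 63
i=4: S_4 = 42 + 7*4 = 70
The first 5 terms are: [42, 49, 56, 63, 70]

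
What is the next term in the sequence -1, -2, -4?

Ratios: -2 / -1 = 2.0
This is a geometric sequence with common ratio r = 2.
Next term = -4 * 2 = -8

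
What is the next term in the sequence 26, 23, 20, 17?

Differences: 23 - 26 = -3
This is an arithmetic sequence with common difference d = -3.
Next term = 17 + -3 = 14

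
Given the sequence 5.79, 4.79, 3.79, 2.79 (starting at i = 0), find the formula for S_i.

Check differences: 4.79 - 5.79 = -1.0
3.79 - 4.79 = -1.0
Common difference d = -1.0.
First term a = 5.79.
Formula: S_i = 5.79 - 1.00*i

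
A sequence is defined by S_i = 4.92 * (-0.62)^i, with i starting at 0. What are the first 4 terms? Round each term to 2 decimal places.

This is a geometric sequence.
i=0: S_0 = 4.92 * (-0.62)^0 = 4.92
i=1: S_1 = 4.92 * (-0.62)^1 ≈ -3.05
i=2: S_2 = 4.92 * (-0.62)^2 ≈ 1.89
i=3: S_3 = 4.92 * (-0.62)^3 ≈ -1.17
The first 4 terms are: [4.92, -3.05, 1.89, -1.17]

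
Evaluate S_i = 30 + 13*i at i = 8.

S_8 = 30 + 13*8 = 30 + 104 = 134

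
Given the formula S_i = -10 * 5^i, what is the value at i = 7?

S_7 = -10 * 5^7 = -10 * 78125 = -781250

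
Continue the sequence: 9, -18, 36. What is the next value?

Ratios: -18 / 9 = -2.0
This is a geometric sequence with common ratio r = -2.
Next term = 36 * -2 = -72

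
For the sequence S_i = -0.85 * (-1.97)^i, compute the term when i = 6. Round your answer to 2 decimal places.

S_6 = -0.85 * (-1.97)^6 ≈ -0.85 * 58.4517 ≈ -49.68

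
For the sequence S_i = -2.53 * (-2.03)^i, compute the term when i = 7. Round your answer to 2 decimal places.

S_7 = -2.53 * (-2.03)^7 ≈ -2.53 * -142.0601 ≈ 359.41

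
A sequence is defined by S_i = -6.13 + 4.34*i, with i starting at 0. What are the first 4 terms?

This is an arithmetic sequence.
i=0: S_0 = -6.13 + 4.34*0 = -6.13
i=1: S_1 = -6.13 + 4.34*1 = -1.79
i=2: S_2 = -6.13 + 4.34*2 = 2.55
i=3: S_3 = -6.13 + 4.34*3 = 6.89
The first 4 terms are: [-6.13, -1.79, 2.55, 6.89]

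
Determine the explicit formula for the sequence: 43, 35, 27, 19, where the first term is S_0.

Check differences: 35 - 43 = -8
27 - 35 = -8
Common difference d = -8.
First term a = 43.
Formula: S_i = 43 - 8*i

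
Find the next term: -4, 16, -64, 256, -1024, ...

Ratios: 16 / -4 = -4.0
This is a geometric sequence with common ratio r = -4.
Next term = -1024 * -4 = 4096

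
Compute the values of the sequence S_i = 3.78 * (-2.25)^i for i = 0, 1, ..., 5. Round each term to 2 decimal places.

This is a geometric sequence.
i=0: S_0 = 3.78 * (-2.25)^0 = 3.78
i=1: S_1 = 3.78 * (-2.25)^1 ≈ -8.51
i=2: S_2 = 3.78 * (-2.25)^2 ≈ 19.14
i=3: S_3 = 3.78 * (-2.25)^3 ≈ -43.06
i=4: S_4 = 3.78 * (-2.25)^4 ≈ 96.88
i=5: S_5 = 3.78 * (-2.25)^5 ≈ -217.97
The first 6 terms are: [3.78, -8.51, 19.14, -43.06, 96.88, -217.97]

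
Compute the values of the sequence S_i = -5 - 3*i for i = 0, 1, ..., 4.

This is an arithmetic sequence.
i=0: S_0 = -5 + -3*0 = -5
i=1: S_1 = -5 + -3*1 = -8
i=2: S_2 = -5 + -3*2 = -11
i=3: S_3 = -5 + -3*3 = -14
i=4: S_4 = -5 + -3*4 = -17
The first 5 terms are: [-5, -8, -11, -14, -17]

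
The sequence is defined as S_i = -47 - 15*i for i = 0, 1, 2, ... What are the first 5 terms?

This is an arithmetic sequence.
i=0: S_0 = -47 + -15*0 = -47
i=1: S_1 = -47 + -15*1 = -62
i=2: S_2 = -47 + -15*2 = -77
i=3: S_3 = -47 + -15*3 = -92
i=4: S_4 = -47 + -15*4 = -107
The first 5 terms are: [-47, -62, -77, -92, -107]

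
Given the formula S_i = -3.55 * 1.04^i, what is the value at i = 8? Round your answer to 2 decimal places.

S_8 = -3.55 * 1.04^8 ≈ -3.55 * 1.3686 ≈ -4.86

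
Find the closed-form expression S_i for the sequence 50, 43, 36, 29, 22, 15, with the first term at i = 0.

Check differences: 43 - 50 = -7
36 - 43 = -7
Common difference d = -7.
First term a = 50.
Formula: S_i = 50 - 7*i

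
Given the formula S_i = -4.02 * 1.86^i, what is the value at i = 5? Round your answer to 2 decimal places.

S_5 = -4.02 * 1.86^5 ≈ -4.02 * 22.262 ≈ -89.49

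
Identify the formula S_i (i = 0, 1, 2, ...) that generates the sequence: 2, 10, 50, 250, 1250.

Check ratios: 10 / 2 = 5.0
Common ratio r = 5.
First term a = 2.
Formula: S_i = 2 * 5^i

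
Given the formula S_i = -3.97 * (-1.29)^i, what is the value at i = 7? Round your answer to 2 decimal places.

S_7 = -3.97 * (-1.29)^7 ≈ -3.97 * -5.9447 ≈ 23.6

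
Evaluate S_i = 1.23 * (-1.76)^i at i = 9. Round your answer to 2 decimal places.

S_9 = 1.23 * (-1.76)^9 ≈ 1.23 * -162.0369 ≈ -199.31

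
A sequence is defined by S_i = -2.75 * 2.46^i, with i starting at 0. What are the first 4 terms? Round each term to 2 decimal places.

This is a geometric sequence.
i=0: S_0 = -2.75 * 2.46^0 = -2.75
i=1: S_1 = -2.75 * 2.46^1 ≈ -6.77
i=2: S_2 = -2.75 * 2.46^2 ≈ -16.64
i=3: S_3 = -2.75 * 2.46^3 ≈ -40.94
The first 4 terms are: [-2.75, -6.77, -16.64, -40.94]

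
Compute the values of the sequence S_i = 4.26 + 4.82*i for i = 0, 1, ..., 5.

This is an arithmetic sequence.
i=0: S_0 = 4.26 + 4.82*0 = 4.26
i=1: S_1 = 4.26 + 4.82*1 = 9.08
i=2: S_2 = 4.26 + 4.82*2 = 13.9
i=3: S_3 = 4.26 + 4.82*3 = 18.72
i=4: S_4 = 4.26 + 4.82*4 = 23.54
i=5: S_5 = 4.26 + 4.82*5 = 28.36
The first 6 terms are: [4.26, 9.08, 13.9, 18.72, 23.54, 28.36]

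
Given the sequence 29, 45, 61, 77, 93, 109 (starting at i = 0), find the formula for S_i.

Check differences: 45 - 29 = 16
61 - 45 = 16
Common difference d = 16.
First term a = 29.
Formula: S_i = 29 + 16*i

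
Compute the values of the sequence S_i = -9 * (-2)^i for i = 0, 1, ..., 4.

This is a geometric sequence.
i=0: S_0 = -9 * (-2)^0 = -9
i=1: S_1 = -9 * (-2)^1 = 18
i=2: S_2 = -9 * (-2)^2 = -36
i=3: S_3 = -9 * (-2)^3 = 72
i=4: S_4 = -9 * (-2)^4 = -144
The first 5 terms are: [-9, 18, -36, 72, -144]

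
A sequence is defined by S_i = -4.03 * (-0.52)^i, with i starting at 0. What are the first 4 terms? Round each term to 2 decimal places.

This is a geometric sequence.
i=0: S_0 = -4.03 * (-0.52)^0 = -4.03
i=1: S_1 = -4.03 * (-0.52)^1 ≈ 2.1
i=2: S_2 = -4.03 * (-0.52)^2 ≈ -1.09
i=3: S_3 = -4.03 * (-0.52)^3 ≈ 0.57
The first 4 terms are: [-4.03, 2.1, -1.09, 0.57]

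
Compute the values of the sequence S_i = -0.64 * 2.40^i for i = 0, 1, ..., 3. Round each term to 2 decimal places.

This is a geometric sequence.
i=0: S_0 = -0.64 * 2.4^0 = -0.64
i=1: S_1 = -0.64 * 2.4^1 ≈ -1.54
i=2: S_2 = -0.64 * 2.4^2 ≈ -3.69
i=3: S_3 = -0.64 * 2.4^3 ≈ -8.85
The first 4 terms are: [-0.64, -1.54, -3.69, -8.85]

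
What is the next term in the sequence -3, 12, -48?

Ratios: 12 / -3 = -4.0
This is a geometric sequence with common ratio r = -4.
Next term = -48 * -4 = 192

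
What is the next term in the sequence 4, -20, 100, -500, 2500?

Ratios: -20 / 4 = -5.0
This is a geometric sequence with common ratio r = -5.
Next term = 2500 * -5 = -12500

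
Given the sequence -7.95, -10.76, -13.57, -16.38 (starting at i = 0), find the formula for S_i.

Check differences: -10.76 - -7.95 = -2.81
-13.57 - -10.76 = -2.81
Common difference d = -2.81.
First term a = -7.95.
Formula: S_i = -7.95 - 2.81*i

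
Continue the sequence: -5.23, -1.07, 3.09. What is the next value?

Differences: -1.07 - -5.23 = 4.16
This is an arithmetic sequence with common difference d = 4.16.
Next term = 3.09 + 4.16 = 7.25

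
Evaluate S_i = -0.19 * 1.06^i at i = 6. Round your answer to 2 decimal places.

S_6 = -0.19 * 1.06^6 ≈ -0.19 * 1.4185 ≈ -0.27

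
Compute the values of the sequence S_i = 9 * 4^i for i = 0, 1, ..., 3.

This is a geometric sequence.
i=0: S_0 = 9 * 4^0 = 9
i=1: S_1 = 9 * 4^1 = 36
i=2: S_2 = 9 * 4^2 = 144
i=3: S_3 = 9 * 4^3 = 576
The first 4 terms are: [9, 36, 144, 576]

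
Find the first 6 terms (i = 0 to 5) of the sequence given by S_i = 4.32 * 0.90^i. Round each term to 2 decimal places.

This is a geometric sequence.
i=0: S_0 = 4.32 * 0.9^0 = 4.32
i=1: S_1 = 4.32 * 0.9^1 ≈ 3.89
i=2: S_2 = 4.32 * 0.9^2 ≈ 3.5
i=3: S_3 = 4.32 * 0.9^3 ≈ 3.15
i=4: S_4 = 4.32 * 0.9^4 ≈ 2.83
i=5: S_5 = 4.32 * 0.9^5 ≈ 2.55
The first 6 terms are: [4.32, 3.89, 3.5, 3.15, 2.83, 2.55]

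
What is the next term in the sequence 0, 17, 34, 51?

Differences: 17 - 0 = 17
This is an arithmetic sequence with common difference d = 17.
Next term = 51 + 17 = 68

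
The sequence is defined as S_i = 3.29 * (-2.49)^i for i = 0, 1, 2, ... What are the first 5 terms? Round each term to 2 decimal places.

This is a geometric sequence.
i=0: S_0 = 3.29 * (-2.49)^0 = 3.29
i=1: S_1 = 3.29 * (-2.49)^1 ≈ -8.19
i=2: S_2 = 3.29 * (-2.49)^2 ≈ 20.4
i=3: S_3 = 3.29 * (-2.49)^3 ≈ -50.79
i=4: S_4 = 3.29 * (-2.49)^4 ≈ 126.47
The first 5 terms are: [3.29, -8.19, 20.4, -50.79, 126.47]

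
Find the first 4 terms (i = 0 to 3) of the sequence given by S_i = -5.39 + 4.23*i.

This is an arithmetic sequence.
i=0: S_0 = -5.39 + 4.23*0 = -5.39
i=1: S_1 = -5.39 + 4.23*1 = -1.16
i=2: S_2 = -5.39 + 4.23*2 = 3.07
i=3: S_3 = -5.39 + 4.23*3 = 7.3
The first 4 terms are: [-5.39, -1.16, 3.07, 7.3]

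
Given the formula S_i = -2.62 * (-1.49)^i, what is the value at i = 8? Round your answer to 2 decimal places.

S_8 = -2.62 * (-1.49)^8 ≈ -2.62 * 24.2935 ≈ -63.65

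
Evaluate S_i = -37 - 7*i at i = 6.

S_6 = -37 + -7*6 = -37 + -42 = -79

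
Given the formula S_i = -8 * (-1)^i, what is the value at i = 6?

S_6 = -8 * (-1)^6 = -8 * 1 = -8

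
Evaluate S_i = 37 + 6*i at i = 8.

S_8 = 37 + 6*8 = 37 + 48 = 85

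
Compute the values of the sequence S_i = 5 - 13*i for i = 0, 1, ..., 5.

This is an arithmetic sequence.
i=0: S_0 = 5 + -13*0 = 5
i=1: S_1 = 5 + -13*1 = -8
i=2: S_2 = 5 + -13*2 = -21
i=3: S_3 = 5 + -13*3 = -34
i=4: S_4 = 5 + -13*4 = -47
i=5: S_5 = 5 + -13*5 = -60
The first 6 terms are: [5, -8, -21, -34, -47, -60]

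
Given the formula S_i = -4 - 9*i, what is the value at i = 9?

S_9 = -4 + -9*9 = -4 + -81 = -85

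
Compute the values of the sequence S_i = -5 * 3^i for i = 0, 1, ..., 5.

This is a geometric sequence.
i=0: S_0 = -5 * 3^0 = -5
i=1: S_1 = -5 * 3^1 = -15
i=2: S_2 = -5 * 3^2 = -45
i=3: S_3 = -5 * 3^3 = -135
i=4: S_4 = -5 * 3^4 = -405
i=5: S_5 = -5 * 3^5 = -1215
The first 6 terms are: [-5, -15, -45, -135, -405, -1215]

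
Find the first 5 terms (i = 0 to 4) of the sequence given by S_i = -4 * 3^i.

This is a geometric sequence.
i=0: S_0 = -4 * 3^0 = -4
i=1: S_1 = -4 * 3^1 = -12
i=2: S_2 = -4 * 3^2 = -36
i=3: S_3 = -4 * 3^3 = -108
i=4: S_4 = -4 * 3^4 = -324
The first 5 terms are: [-4, -12, -36, -108, -324]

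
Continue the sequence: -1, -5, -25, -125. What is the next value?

Ratios: -5 / -1 = 5.0
This is a geometric sequence with common ratio r = 5.
Next term = -125 * 5 = -625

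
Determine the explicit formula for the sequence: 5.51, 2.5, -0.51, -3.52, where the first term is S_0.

Check differences: 2.5 - 5.51 = -3.01
-0.51 - 2.5 = -3.01
Common difference d = -3.01.
First term a = 5.51.
Formula: S_i = 5.51 - 3.01*i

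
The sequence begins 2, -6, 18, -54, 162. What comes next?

Ratios: -6 / 2 = -3.0
This is a geometric sequence with common ratio r = -3.
Next term = 162 * -3 = -486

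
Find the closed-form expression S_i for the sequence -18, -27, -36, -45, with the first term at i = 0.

Check differences: -27 - -18 = -9
-36 - -27 = -9
Common difference d = -9.
First term a = -18.
Formula: S_i = -18 - 9*i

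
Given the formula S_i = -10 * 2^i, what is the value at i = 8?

S_8 = -10 * 2^8 = -10 * 256 = -2560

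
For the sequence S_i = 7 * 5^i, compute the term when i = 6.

S_6 = 7 * 5^6 = 7 * 15625 = 109375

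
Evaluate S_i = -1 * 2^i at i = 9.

S_9 = -1 * 2^9 = -1 * 512 = -512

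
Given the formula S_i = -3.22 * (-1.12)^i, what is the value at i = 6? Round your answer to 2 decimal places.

S_6 = -3.22 * (-1.12)^6 ≈ -3.22 * 1.9738 ≈ -6.36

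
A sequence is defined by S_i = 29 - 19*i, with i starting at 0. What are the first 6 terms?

This is an arithmetic sequence.
i=0: S_0 = 29 + -19*0 = 29
i=1: S_1 = 29 + -19*1 = 10
i=2: S_2 = 29 + -19*2 = -9
i=3: S_3 = 29 + -19*3 = -28
i=4: S_4 = 29 + -19*4 = -47
i=5: S_5 = 29 + -19*5 = -66
The first 6 terms are: [29, 10, -9, -28, -47, -66]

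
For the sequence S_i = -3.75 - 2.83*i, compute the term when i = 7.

S_7 = -3.75 + -2.83*7 = -3.75 + -19.81 = -23.56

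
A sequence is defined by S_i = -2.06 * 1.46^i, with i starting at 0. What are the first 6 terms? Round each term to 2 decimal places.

This is a geometric sequence.
i=0: S_0 = -2.06 * 1.46^0 = -2.06
i=1: S_1 = -2.06 * 1.46^1 ≈ -3.01
i=2: S_2 = -2.06 * 1.46^2 ≈ -4.39
i=3: S_3 = -2.06 * 1.46^3 ≈ -6.41
i=4: S_4 = -2.06 * 1.46^4 ≈ -9.36
i=5: S_5 = -2.06 * 1.46^5 ≈ -13.67
The first 6 terms are: [-2.06, -3.01, -4.39, -6.41, -9.36, -13.67]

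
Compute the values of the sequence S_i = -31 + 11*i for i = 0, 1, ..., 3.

This is an arithmetic sequence.
i=0: S_0 = -31 + 11*0 = -31
i=1: S_1 = -31 + 11*1 = -20
i=2: S_2 = -31 + 11*2 = -9
i=3: S_3 = -31 + 11*3 = 2
The first 4 terms are: [-31, -20, -9, 2]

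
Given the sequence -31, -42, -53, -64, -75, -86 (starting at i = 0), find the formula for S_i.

Check differences: -42 - -31 = -11
-53 - -42 = -11
Common difference d = -11.
First term a = -31.
Formula: S_i = -31 - 11*i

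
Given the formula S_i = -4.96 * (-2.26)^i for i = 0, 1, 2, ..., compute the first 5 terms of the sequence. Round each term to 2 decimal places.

This is a geometric sequence.
i=0: S_0 = -4.96 * (-2.26)^0 = -4.96
i=1: S_1 = -4.96 * (-2.26)^1 ≈ 11.21
i=2: S_2 = -4.96 * (-2.26)^2 ≈ -25.33
i=3: S_3 = -4.96 * (-2.26)^3 ≈ 57.25
i=4: S_4 = -4.96 * (-2.26)^4 ≈ -129.39
The first 5 terms are: [-4.96, 11.21, -25.33, 57.25, -129.39]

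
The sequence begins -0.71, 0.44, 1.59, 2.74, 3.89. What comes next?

Differences: 0.44 - -0.71 = 1.15
This is an arithmetic sequence with common difference d = 1.15.
Next term = 3.89 + 1.15 = 5.04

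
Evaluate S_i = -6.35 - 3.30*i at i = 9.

S_9 = -6.35 + -3.3*9 = -6.35 + -29.7 = -36.05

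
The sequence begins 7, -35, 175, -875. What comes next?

Ratios: -35 / 7 = -5.0
This is a geometric sequence with common ratio r = -5.
Next term = -875 * -5 = 4375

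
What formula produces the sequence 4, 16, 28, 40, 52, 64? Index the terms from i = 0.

Check differences: 16 - 4 = 12
28 - 16 = 12
Common difference d = 12.
First term a = 4.
Formula: S_i = 4 + 12*i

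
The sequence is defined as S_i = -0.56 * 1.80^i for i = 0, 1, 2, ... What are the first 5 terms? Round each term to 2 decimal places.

This is a geometric sequence.
i=0: S_0 = -0.56 * 1.8^0 = -0.56
i=1: S_1 = -0.56 * 1.8^1 ≈ -1.01
i=2: S_2 = -0.56 * 1.8^2 ≈ -1.81
i=3: S_3 = -0.56 * 1.8^3 ≈ -3.27
i=4: S_4 = -0.56 * 1.8^4 ≈ -5.88
The first 5 terms are: [-0.56, -1.01, -1.81, -3.27, -5.88]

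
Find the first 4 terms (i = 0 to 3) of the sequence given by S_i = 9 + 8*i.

This is an arithmetic sequence.
i=0: S_0 = 9 + 8*0 = 9
i=1: S_1 = 9 + 8*1 = 17
i=2: S_2 = 9 + 8*2 = 25
i=3: S_3 = 9 + 8*3 = 33
The first 4 terms are: [9, 17, 25, 33]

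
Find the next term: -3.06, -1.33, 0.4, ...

Differences: -1.33 - -3.06 = 1.73
This is an arithmetic sequence with common difference d = 1.73.
Next term = 0.4 + 1.73 = 2.13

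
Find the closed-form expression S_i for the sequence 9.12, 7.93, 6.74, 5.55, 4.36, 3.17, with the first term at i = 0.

Check differences: 7.93 - 9.12 = -1.19
6.74 - 7.93 = -1.19
Common difference d = -1.19.
First term a = 9.12.
Formula: S_i = 9.12 - 1.19*i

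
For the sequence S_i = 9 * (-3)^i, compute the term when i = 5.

S_5 = 9 * (-3)^5 = 9 * -243 = -2187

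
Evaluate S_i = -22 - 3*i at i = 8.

S_8 = -22 + -3*8 = -22 + -24 = -46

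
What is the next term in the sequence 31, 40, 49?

Differences: 40 - 31 = 9
This is an arithmetic sequence with common difference d = 9.
Next term = 49 + 9 = 58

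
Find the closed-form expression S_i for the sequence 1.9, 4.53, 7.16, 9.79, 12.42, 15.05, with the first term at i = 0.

Check differences: 4.53 - 1.9 = 2.63
7.16 - 4.53 = 2.63
Common difference d = 2.63.
First term a = 1.9.
Formula: S_i = 1.90 + 2.63*i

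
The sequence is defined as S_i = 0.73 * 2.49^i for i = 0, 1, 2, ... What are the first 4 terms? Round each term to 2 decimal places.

This is a geometric sequence.
i=0: S_0 = 0.73 * 2.49^0 = 0.73
i=1: S_1 = 0.73 * 2.49^1 ≈ 1.82
i=2: S_2 = 0.73 * 2.49^2 ≈ 4.53
i=3: S_3 = 0.73 * 2.49^3 ≈ 11.27
The first 4 terms are: [0.73, 1.82, 4.53, 11.27]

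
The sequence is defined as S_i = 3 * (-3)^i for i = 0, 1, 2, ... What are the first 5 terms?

This is a geometric sequence.
i=0: S_0 = 3 * (-3)^0 = 3
i=1: S_1 = 3 * (-3)^1 = -9
i=2: S_2 = 3 * (-3)^2 = 27
i=3: S_3 = 3 * (-3)^3 = -81
i=4: S_4 = 3 * (-3)^4 = 243
The first 5 terms are: [3, -9, 27, -81, 243]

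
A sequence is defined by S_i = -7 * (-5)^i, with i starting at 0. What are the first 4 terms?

This is a geometric sequence.
i=0: S_0 = -7 * (-5)^0 = -7
i=1: S_1 = -7 * (-5)^1 = 35
i=2: S_2 = -7 * (-5)^2 = -175
i=3: S_3 = -7 * (-5)^3 = 875
The first 4 terms are: [-7, 35, -175, 875]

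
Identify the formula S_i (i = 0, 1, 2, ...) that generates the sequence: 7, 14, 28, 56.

Check ratios: 14 / 7 = 2.0
Common ratio r = 2.
First term a = 7.
Formula: S_i = 7 * 2^i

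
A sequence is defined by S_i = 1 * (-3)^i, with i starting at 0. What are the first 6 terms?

This is a geometric sequence.
i=0: S_0 = 1 * (-3)^0 = 1
i=1: S_1 = 1 * (-3)^1 = -3
i=2: S_2 = 1 * (-3)^2 = 9
i=3: S_3 = 1 * (-3)^3 = -27
i=4: S_4 = 1 * (-3)^4 = 81
i=5: S_5 = 1 * (-3)^5 = -243
The first 6 terms are: [1, -3, 9, -27, 81, -243]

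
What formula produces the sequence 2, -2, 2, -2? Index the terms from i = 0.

Check ratios: -2 / 2 = -1.0
Common ratio r = -1.
First term a = 2.
Formula: S_i = 2 * (-1)^i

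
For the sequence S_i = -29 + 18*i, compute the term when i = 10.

S_10 = -29 + 18*10 = -29 + 180 = 151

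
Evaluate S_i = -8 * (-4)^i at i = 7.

S_7 = -8 * (-4)^7 = -8 * -16384 = 131072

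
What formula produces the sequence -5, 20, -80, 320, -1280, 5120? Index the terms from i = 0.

Check ratios: 20 / -5 = -4.0
Common ratio r = -4.
First term a = -5.
Formula: S_i = -5 * (-4)^i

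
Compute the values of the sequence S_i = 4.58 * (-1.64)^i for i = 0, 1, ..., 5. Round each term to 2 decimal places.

This is a geometric sequence.
i=0: S_0 = 4.58 * (-1.64)^0 = 4.58
i=1: S_1 = 4.58 * (-1.64)^1 ≈ -7.51
i=2: S_2 = 4.58 * (-1.64)^2 ≈ 12.32
i=3: S_3 = 4.58 * (-1.64)^3 ≈ -20.2
i=4: S_4 = 4.58 * (-1.64)^4 ≈ 33.13
i=5: S_5 = 4.58 * (-1.64)^5 ≈ -54.34
The first 6 terms are: [4.58, -7.51, 12.32, -20.2, 33.13, -54.34]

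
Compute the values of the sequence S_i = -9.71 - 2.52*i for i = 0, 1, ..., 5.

This is an arithmetic sequence.
i=0: S_0 = -9.71 + -2.52*0 = -9.71
i=1: S_1 = -9.71 + -2.52*1 = -12.23
i=2: S_2 = -9.71 + -2.52*2 = -14.75
i=3: S_3 = -9.71 + -2.52*3 = -17.27
i=4: S_4 = -9.71 + -2.52*4 = -19.79
i=5: S_5 = -9.71 + -2.52*5 = -22.31
The first 6 terms are: [-9.71, -12.23, -14.75, -17.27, -19.79, -22.31]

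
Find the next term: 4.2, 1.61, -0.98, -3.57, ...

Differences: 1.61 - 4.2 = -2.59
This is an arithmetic sequence with common difference d = -2.59.
Next term = -3.57 + -2.59 = -6.16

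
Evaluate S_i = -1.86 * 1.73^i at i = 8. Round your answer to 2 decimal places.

S_8 = -1.86 * 1.73^8 ≈ -1.86 * 80.2359 ≈ -149.24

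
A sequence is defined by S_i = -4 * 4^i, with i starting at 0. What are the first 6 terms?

This is a geometric sequence.
i=0: S_0 = -4 * 4^0 = -4
i=1: S_1 = -4 * 4^1 = -16
i=2: S_2 = -4 * 4^2 = -64
i=3: S_3 = -4 * 4^3 = -256
i=4: S_4 = -4 * 4^4 = -1024
i=5: S_5 = -4 * 4^5 = -4096
The first 6 terms are: [-4, -16, -64, -256, -1024, -4096]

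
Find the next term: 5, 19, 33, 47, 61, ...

Differences: 19 - 5 = 14
This is an arithmetic sequence with common difference d = 14.
Next term = 61 + 14 = 75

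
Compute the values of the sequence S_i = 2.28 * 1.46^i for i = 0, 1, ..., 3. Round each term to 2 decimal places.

This is a geometric sequence.
i=0: S_0 = 2.28 * 1.46^0 = 2.28
i=1: S_1 = 2.28 * 1.46^1 ≈ 3.33
i=2: S_2 = 2.28 * 1.46^2 ≈ 4.86
i=3: S_3 = 2.28 * 1.46^3 ≈ 7.1
The first 4 terms are: [2.28, 3.33, 4.86, 7.1]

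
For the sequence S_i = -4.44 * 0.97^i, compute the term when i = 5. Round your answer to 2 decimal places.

S_5 = -4.44 * 0.97^5 ≈ -4.44 * 0.8587 ≈ -3.81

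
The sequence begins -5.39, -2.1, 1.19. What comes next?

Differences: -2.1 - -5.39 = 3.29
This is an arithmetic sequence with common difference d = 3.29.
Next term = 1.19 + 3.29 = 4.48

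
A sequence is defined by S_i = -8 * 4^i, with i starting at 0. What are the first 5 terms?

This is a geometric sequence.
i=0: S_0 = -8 * 4^0 = -8
i=1: S_1 = -8 * 4^1 = -32
i=2: S_2 = -8 * 4^2 = -128
i=3: S_3 = -8 * 4^3 = -512
i=4: S_4 = -8 * 4^4 = -2048
The first 5 terms are: [-8, -32, -128, -512, -2048]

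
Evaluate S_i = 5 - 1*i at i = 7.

S_7 = 5 + -1*7 = 5 + -7 = -2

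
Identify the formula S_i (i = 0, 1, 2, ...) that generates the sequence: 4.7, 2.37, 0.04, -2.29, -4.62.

Check differences: 2.37 - 4.7 = -2.33
0.04 - 2.37 = -2.33
Common difference d = -2.33.
First term a = 4.7.
Formula: S_i = 4.70 - 2.33*i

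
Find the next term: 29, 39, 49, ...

Differences: 39 - 29 = 10
This is an arithmetic sequence with common difference d = 10.
Next term = 49 + 10 = 59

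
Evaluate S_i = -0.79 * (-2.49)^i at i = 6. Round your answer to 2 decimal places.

S_6 = -0.79 * (-2.49)^6 ≈ -0.79 * 238.3395 ≈ -188.29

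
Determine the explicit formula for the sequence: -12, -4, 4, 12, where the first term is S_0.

Check differences: -4 - -12 = 8
4 - -4 = 8
Common difference d = 8.
First term a = -12.
Formula: S_i = -12 + 8*i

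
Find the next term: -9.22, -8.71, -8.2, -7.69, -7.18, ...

Differences: -8.71 - -9.22 = 0.51
This is an arithmetic sequence with common difference d = 0.51.
Next term = -7.18 + 0.51 = -6.67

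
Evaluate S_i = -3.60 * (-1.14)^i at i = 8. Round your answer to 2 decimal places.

S_8 = -3.6 * (-1.14)^8 ≈ -3.6 * 2.8526 ≈ -10.27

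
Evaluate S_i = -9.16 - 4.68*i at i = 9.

S_9 = -9.16 + -4.68*9 = -9.16 + -42.12 = -51.28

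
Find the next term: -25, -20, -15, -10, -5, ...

Differences: -20 - -25 = 5
This is an arithmetic sequence with common difference d = 5.
Next term = -5 + 5 = 0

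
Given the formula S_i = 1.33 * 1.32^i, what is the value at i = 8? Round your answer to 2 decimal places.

S_8 = 1.33 * 1.32^8 ≈ 1.33 * 9.217 ≈ 12.26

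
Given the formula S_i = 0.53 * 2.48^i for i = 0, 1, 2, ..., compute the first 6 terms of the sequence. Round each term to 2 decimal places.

This is a geometric sequence.
i=0: S_0 = 0.53 * 2.48^0 = 0.53
i=1: S_1 = 0.53 * 2.48^1 ≈ 1.31
i=2: S_2 = 0.53 * 2.48^2 ≈ 3.26
i=3: S_3 = 0.53 * 2.48^3 ≈ 8.08
i=4: S_4 = 0.53 * 2.48^4 ≈ 20.05
i=5: S_5 = 0.53 * 2.48^5 ≈ 49.72
The first 6 terms are: [0.53, 1.31, 3.26, 8.08, 20.05, 49.72]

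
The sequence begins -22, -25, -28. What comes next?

Differences: -25 - -22 = -3
This is an arithmetic sequence with common difference d = -3.
Next term = -28 + -3 = -31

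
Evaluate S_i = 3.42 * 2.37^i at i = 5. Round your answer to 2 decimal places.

S_5 = 3.42 * 2.37^5 ≈ 3.42 * 74.7725 ≈ 255.72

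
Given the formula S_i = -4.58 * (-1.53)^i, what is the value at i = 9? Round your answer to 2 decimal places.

S_9 = -4.58 * (-1.53)^9 ≈ -4.58 * -45.9434 ≈ 210.42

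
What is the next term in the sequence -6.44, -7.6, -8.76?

Differences: -7.6 - -6.44 = -1.16
This is an arithmetic sequence with common difference d = -1.16.
Next term = -8.76 + -1.16 = -9.92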